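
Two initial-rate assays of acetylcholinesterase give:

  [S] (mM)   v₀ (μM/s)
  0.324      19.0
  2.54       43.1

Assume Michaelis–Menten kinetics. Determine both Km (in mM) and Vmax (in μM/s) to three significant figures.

Km = 0.578 mM; Vmax = 52.9 μM/s

In reciprocal form, 1/v = (Km/Vmax)·(1/[S]) + 1/Vmax. The two points give (1/[S], 1/v) = (3.086, 0.05263) and (0.3937, 0.02320).
Slope = (0.05263 − 0.02320)/(3.086 − 0.3937) = 0.01093; intercept = 0.05263 − 0.01093×3.086 = 0.01890.
Vmax = 1/intercept = 52.9 μM/s; Km = slope × Vmax = 0.01093 × 52.9 = 0.578 mM.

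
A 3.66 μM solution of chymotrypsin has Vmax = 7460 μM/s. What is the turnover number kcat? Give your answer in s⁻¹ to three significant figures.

2040 s⁻¹

kcat = Vmax/[E]total = 7460 μM/s / 3.66 μM = 2040 s⁻¹.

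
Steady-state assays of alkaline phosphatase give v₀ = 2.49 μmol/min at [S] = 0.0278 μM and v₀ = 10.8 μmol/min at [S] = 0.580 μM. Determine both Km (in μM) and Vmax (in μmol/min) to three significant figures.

From v = Vmax[S]/(Km+[S]), each point gives Vmax = v(Km+[S])/[S].
Equating: 2.49(Km+0.0278)/0.0278 = 10.8(Km+0.580)/0.580.
89.57·Km + 2.49 = 18.62·Km + 10.8, so (89.57 − 18.62)·Km = 10.8 − 2.49.
Km = 8.310/70.95 = 0.117 μM; then Vmax = 2.49(0.117+0.0278)/0.0278 = 13.0 μmol/min.

Km = 0.117 μM; Vmax = 13.0 μmol/min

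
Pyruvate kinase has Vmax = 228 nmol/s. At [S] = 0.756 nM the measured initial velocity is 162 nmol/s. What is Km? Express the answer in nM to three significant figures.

From v = Vmax[S]/(Km+[S]), Km = [S](Vmax − v)/v.
Km = 0.756 × (228 − 162) / 162 = 49.90/162 = 0.308 nM.

0.308 nM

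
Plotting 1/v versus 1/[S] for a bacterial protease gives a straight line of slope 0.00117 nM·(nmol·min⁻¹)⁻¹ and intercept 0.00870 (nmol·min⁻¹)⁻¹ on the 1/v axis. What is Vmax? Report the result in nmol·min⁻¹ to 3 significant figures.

115 nmol·min⁻¹

The y-intercept of a Lineweaver–Burk plot equals 1/Vmax, so Vmax = 1/0.00870 = 115 nmol·min⁻¹.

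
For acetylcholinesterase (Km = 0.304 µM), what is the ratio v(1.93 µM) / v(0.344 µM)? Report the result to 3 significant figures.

1.63

The fractional saturations are [S]/(Km+[S]) = 0.344/0.6480 = 0.5309 and 1.93/2.234 = 0.8639.
v₂/v₁ is just their ratio: 0.8639/0.5309 = 1.63.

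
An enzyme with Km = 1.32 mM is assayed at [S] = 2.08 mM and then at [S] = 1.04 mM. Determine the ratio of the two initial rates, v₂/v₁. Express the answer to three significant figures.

0.720

The fractional saturations are [S]/(Km+[S]) = 2.08/3.400 = 0.6118 and 1.04/2.360 = 0.4407.
v₂/v₁ is just their ratio: 0.4407/0.6118 = 0.720.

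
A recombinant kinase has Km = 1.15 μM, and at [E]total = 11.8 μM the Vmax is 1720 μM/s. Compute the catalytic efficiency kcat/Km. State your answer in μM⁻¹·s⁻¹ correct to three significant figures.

kcat = Vmax/[E]total = 1720/11.8 = 146 s⁻¹.
kcat/Km = 146/1.15 = 127 μM⁻¹·s⁻¹.

127 μM⁻¹·s⁻¹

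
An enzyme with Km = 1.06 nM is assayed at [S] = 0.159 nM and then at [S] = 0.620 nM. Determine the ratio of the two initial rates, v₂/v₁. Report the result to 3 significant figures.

The fractional saturations are [S]/(Km+[S]) = 0.159/1.219 = 0.1304 and 0.620/1.680 = 0.3690.
v₂/v₁ is just their ratio: 0.3690/0.1304 = 2.83.

2.83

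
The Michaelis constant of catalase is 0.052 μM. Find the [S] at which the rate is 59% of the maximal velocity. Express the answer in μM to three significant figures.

0.0748 μM

v/Vmax = [S]/(Km+[S]) = 0.59, so [S] = Km·0.59/(1 − 0.59) = 0.052 × 1.439.
[S] = 0.0748 μM.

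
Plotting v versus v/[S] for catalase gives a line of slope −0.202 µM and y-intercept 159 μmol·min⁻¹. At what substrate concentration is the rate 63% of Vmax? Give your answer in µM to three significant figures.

0.344 µM

The Eadie–Hofstee slope gives Km = 0.202 µM (slope = −Km).
v/Vmax = [S]/(Km+[S]) = 0.63 ⇒ [S] = Km·0.63/(1−0.63) = 0.202 × 1.703 = 0.344 µM.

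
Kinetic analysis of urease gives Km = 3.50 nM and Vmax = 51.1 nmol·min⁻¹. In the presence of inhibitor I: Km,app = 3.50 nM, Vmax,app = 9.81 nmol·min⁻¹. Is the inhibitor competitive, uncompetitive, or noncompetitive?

Vmax decreases (51.1 → 9.81 nmol·min⁻¹) while Km is unchanged — pure noncompetitive inhibition.

noncompetitive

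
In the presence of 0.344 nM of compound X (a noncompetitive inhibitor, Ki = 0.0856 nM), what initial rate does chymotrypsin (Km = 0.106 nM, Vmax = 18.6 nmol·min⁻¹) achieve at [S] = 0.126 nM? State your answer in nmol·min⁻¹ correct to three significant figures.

α = 1 + [I]/Ki = 1 + 0.344/0.0856 = 5.019.
For a noncompetitive inhibitor, Vmax is reduced to Vmax/α while Km is unchanged: Km,app = 0.106 nM, Vmax,app = 3.71 nmol·min⁻¹.
v = Vmax,app·[S]/(Km,app + [S]) = 3.71 × 0.126/(0.106 + 0.126) = 2.01 nmol·min⁻¹.

2.01 nmol·min⁻¹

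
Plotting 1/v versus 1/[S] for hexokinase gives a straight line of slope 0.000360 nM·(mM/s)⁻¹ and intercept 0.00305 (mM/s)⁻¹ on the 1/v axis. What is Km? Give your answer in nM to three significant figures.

0.118 nM

y-intercept = 1/Vmax ⇒ Vmax = 328 mM/s; slope = Km/Vmax ⇒ Km = slope × Vmax.
Km = 0.000360 × 328 = 0.118 nM.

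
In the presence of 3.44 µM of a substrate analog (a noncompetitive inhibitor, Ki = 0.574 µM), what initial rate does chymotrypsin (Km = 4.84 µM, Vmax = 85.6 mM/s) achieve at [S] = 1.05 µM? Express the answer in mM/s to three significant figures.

2.18 mM/s

With α = 1 + [I]/Ki = 1 + 3.44/0.574 = 6.993, the noncompetitive rate law is v = (Vmax/α)·[S] / (Km + [S]).
v = (85.6/6.993)×1.05 / (4.84 + 1.05) = 12.85/5.890 = 2.18 mM/s.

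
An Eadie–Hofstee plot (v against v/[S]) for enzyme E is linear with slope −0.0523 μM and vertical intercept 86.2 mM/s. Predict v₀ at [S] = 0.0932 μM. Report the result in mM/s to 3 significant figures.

55.2 mM/s

In the Eadie–Hofstee form v = Vmax − Km·(v/[S]), the slope is −Km and the intercept is Vmax, so Km = 0.0523 μM and Vmax = 86.2 mM/s.
v = 86.2 × 0.0932/(0.0523 + 0.0932) = 55.2 mM/s.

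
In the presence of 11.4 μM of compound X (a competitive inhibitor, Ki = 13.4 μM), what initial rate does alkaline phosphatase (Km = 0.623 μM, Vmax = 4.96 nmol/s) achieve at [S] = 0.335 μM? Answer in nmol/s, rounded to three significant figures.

With α = 1 + [I]/Ki = 1 + 11.4/13.4 = 1.851, the competitive rate law is v = Vmax[S] / (αKm + [S]).
v = 4.96×0.335 / (1.851×0.623 + 0.335) = 1.662/1.488 = 1.12 nmol/s.

1.12 nmol/s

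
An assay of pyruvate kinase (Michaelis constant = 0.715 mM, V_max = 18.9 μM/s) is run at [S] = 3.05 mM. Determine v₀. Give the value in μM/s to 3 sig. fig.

v = Vmax·[S]/(Km + [S]) = 18.9 × 3.05 / (0.715 + 3.05)
  = 57.64 / 3.765 = 15.3 μM/s.

15.3 μM/s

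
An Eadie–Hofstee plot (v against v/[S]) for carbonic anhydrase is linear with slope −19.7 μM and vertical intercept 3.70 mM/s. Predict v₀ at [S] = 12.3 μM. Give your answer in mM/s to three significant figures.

In the Eadie–Hofstee form v = Vmax − Km·(v/[S]), the slope is −Km and the intercept is Vmax, so Km = 19.7 μM and Vmax = 3.70 mM/s.
v = 3.70 × 12.3/(19.7 + 12.3) = 1.42 mM/s.

1.42 mM/s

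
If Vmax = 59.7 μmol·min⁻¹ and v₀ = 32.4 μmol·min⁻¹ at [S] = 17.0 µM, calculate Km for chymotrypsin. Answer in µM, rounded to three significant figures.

v/Vmax = 32.4/59.7 = 0.5427 = [S]/(Km+[S]).
So Km + [S] = [S]/0.5427 = 31.32 µM, giving Km = 31.32 − 17.0 = 14.3 µM.

14.3 µM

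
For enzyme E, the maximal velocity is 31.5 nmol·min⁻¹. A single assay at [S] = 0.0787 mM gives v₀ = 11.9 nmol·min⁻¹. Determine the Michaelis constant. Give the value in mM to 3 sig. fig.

0.130 mM

v/Vmax = 11.9/31.5 = 0.3778 = [S]/(Km+[S]).
So Km + [S] = [S]/0.3778 = 0.2083 mM, giving Km = 0.2083 − 0.0787 = 0.130 mM.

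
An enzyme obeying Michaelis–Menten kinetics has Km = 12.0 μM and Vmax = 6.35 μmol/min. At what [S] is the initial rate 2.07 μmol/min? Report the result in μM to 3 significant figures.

5.80 μM

The required fractional saturation is v/Vmax = 2.07/6.35 = 0.3260.
Then [S]/(Km+[S]) = 0.3260 ⇒ [S] = 12.0 × 0.3260/(1 − 0.3260) = 5.80 μM.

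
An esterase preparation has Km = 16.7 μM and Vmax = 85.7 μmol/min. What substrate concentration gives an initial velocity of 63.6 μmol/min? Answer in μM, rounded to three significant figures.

48.1 μM

Rearranging v = Vmax[S]/(Km+[S]) gives [S] = Km·v/(Vmax − v).
[S] = 16.7 × 63.6 / (85.7 − 63.6) = 1062/22.10 = 48.1 μM.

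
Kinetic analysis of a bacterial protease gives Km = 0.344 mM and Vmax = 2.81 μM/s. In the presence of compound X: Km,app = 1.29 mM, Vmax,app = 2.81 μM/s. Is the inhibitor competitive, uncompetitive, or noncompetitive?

Km increases (0.344 → 1.29 mM) while Vmax is unchanged — the hallmark of competitive inhibition.

competitive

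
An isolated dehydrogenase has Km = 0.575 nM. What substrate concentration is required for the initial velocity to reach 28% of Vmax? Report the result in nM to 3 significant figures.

0.224 nM

v/Vmax = [S]/(Km+[S]) = 0.28, so [S] = Km·0.28/(1 − 0.28) = 0.575 × 0.3889.
[S] = 0.224 nM.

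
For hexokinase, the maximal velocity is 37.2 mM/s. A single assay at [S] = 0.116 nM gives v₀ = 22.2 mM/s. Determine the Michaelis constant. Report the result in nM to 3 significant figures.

From v = Vmax[S]/(Km+[S]), Km = [S](Vmax − v)/v.
Km = 0.116 × (37.2 − 22.2) / 22.2 = 1.740/22.2 = 0.0784 nM.

0.0784 nM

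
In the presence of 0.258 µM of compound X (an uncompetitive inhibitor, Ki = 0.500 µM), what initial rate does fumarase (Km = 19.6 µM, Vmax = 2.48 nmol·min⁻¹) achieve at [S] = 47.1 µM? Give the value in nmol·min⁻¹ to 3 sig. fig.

α = 1 + [I]/Ki = 1 + 0.258/0.500 = 1.516.
For an uncompetitive inhibitor, both parameters are divided by α, giving Vmax/α and Km/α: Km,app = 12.9 µM, Vmax,app = 1.64 nmol·min⁻¹.
v = Vmax,app·[S]/(Km,app + [S]) = 1.64 × 47.1/(12.9 + 47.1) = 1.28 nmol·min⁻¹.

1.28 nmol·min⁻¹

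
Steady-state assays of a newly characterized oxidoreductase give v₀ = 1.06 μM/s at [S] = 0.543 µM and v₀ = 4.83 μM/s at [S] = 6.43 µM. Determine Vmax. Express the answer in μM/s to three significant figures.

7.19 μM/s

In reciprocal form, 1/v = (Km/Vmax)·(1/[S]) + 1/Vmax. The two points give (1/[S], 1/v) = (1.842, 0.9434) and (0.1555, 0.2070).
Slope = (0.9434 − 0.2070)/(1.842 − 0.1555) = 0.4367; intercept = 0.9434 − 0.4367×1.842 = 0.1391.
Vmax = 1/intercept = 7.19 μM/s; Km = slope × Vmax = 0.4367 × 7.19 = 3.14 µM.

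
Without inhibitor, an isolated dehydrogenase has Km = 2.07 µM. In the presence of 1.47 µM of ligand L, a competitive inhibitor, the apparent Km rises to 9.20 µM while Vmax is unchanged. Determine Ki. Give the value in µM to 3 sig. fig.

0.427 µM

Competitive: Km,app = α·Km with α = 1 + [I]/Ki.
α = Km,app/Km = 9.20/2.07 = 4.444.
Since α = 1 + [I]/Ki, [I]/Ki = 4.444 − 1 = 3.444 and Ki = 1.47/3.444 = 0.427 µM.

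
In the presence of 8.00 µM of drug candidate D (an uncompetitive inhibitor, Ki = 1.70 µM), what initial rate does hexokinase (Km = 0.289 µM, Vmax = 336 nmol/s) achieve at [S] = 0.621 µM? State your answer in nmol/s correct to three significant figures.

54.4 nmol/s

α = 1 + [I]/Ki = 1 + 8.00/1.70 = 5.706.
For an uncompetitive inhibitor, both parameters are divided by α, giving Vmax/α and Km/α: Km,app = 0.0506 µM, Vmax,app = 58.9 nmol/s.
v = Vmax,app·[S]/(Km,app + [S]) = 58.9 × 0.621/(0.0506 + 0.621) = 54.4 nmol/s.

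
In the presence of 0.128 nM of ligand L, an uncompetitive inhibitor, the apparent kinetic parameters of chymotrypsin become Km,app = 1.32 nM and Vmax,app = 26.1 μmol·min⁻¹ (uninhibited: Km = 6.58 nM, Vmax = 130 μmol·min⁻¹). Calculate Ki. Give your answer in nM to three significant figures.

Uncompetitive: Vmax,app = Vmax/α (and Km,app = Km/α) with α = 1 + [I]/Ki.
α = Vmax/Vmax,app = 130/26.1 = 4.981.
Ki = [I]/(α − 1) = 0.128/3.981 = 0.0322 nM.

0.0322 nM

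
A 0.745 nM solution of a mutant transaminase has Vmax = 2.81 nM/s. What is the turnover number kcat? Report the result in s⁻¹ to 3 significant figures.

kcat = Vmax/[E]total = 2.81 nM/s / 0.745 nM = 3.77 s⁻¹.

3.77 s⁻¹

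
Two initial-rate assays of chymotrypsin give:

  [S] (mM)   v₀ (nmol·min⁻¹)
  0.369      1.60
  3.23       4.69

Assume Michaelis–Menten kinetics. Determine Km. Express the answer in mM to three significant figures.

1.07 mM

In reciprocal form, 1/v = (Km/Vmax)·(1/[S]) + 1/Vmax. The two points give (1/[S], 1/v) = (2.710, 0.6250) and (0.3096, 0.2132).
Slope = (0.6250 − 0.2132)/(2.710 − 0.3096) = 0.1715; intercept = 0.6250 − 0.1715×2.710 = 0.1601.
Vmax = 1/intercept = 6.25 nmol·min⁻¹; Km = slope × Vmax = 0.1715 × 6.25 = 1.07 mM.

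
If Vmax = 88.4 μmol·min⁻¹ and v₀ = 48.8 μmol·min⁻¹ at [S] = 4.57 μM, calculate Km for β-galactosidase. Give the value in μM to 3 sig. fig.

3.71 μM

From v = Vmax[S]/(Km+[S]), Km = [S](Vmax − v)/v.
Km = 4.57 × (88.4 − 48.8) / 48.8 = 181.0/48.8 = 3.71 μM.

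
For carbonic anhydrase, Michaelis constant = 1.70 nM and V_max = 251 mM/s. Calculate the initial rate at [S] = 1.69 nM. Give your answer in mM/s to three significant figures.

125 mM/s

[S]/(Km+[S]) = 1.69/3.390 = 0.4985, the fractional saturation.
v = 0.4985 × Vmax = 0.4985 × 251 = 125 mM/s.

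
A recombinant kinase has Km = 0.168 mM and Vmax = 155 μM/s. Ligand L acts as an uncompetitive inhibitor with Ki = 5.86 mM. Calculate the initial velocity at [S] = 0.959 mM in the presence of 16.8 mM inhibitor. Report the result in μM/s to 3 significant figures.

α = 1 + [I]/Ki = 1 + 16.8/5.86 = 3.867.
For an uncompetitive inhibitor, both parameters are divided by α, giving Vmax/α and Km/α: Km,app = 0.0434 mM, Vmax,app = 40.1 μM/s.
v = Vmax,app·[S]/(Km,app + [S]) = 40.1 × 0.959/(0.0434 + 0.959) = 38.3 μM/s.

38.3 μM/s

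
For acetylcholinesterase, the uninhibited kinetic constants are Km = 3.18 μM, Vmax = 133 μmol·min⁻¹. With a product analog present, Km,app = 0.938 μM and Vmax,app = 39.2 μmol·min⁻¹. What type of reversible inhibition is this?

Both Km and Vmax decrease by the same factor (~3.39-fold) — characteristic of uncompetitive inhibition.

uncompetitive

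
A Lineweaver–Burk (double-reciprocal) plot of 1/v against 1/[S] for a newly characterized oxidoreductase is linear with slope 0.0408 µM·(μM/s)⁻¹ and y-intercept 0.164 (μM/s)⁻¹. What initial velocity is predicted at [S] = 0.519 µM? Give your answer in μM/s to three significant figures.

The y-intercept is 1/Vmax, so Vmax = 1/0.164 = 6.10 μM/s.
The slope is Km/Vmax, so Km = 0.0408 × 6.10 = 0.249 µM.
Then v = 6.10 × 0.519/(0.249 + 0.519) = 4.12 μM/s.

4.12 μM/s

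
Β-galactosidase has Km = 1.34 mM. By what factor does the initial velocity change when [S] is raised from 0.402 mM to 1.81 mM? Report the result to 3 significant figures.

The fractional saturations are [S]/(Km+[S]) = 0.402/1.742 = 0.2308 and 1.81/3.150 = 0.5746.
v₂/v₁ is just their ratio: 0.5746/0.2308 = 2.49.

2.49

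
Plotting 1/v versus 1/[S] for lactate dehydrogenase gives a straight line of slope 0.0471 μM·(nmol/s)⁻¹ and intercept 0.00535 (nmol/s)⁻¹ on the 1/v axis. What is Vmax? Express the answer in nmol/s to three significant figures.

The y-intercept of a Lineweaver–Burk plot equals 1/Vmax, so Vmax = 1/0.00535 = 187 nmol/s.

187 nmol/s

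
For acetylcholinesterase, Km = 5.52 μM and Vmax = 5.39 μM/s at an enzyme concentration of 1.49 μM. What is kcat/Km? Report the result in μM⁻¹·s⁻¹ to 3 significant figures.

kcat = Vmax/[E]total = 5.39/1.49 = 3.62 s⁻¹.
kcat/Km = 3.62/5.52 = 0.655 μM⁻¹·s⁻¹.

0.655 μM⁻¹·s⁻¹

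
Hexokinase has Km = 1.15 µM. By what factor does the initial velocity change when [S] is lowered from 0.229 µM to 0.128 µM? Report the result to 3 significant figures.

The fractional saturations are [S]/(Km+[S]) = 0.229/1.379 = 0.1661 and 0.128/1.278 = 0.1002.
v₂/v₁ is just their ratio: 0.1002/0.1661 = 0.603.

0.603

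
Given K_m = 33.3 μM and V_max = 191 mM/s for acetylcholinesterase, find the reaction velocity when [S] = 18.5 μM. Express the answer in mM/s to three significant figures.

68.2 mM/s

v = Vmax·[S]/(Km + [S]) = 191 × 18.5 / (33.3 + 18.5)
  = 3534 / 51.80 = 68.2 mM/s.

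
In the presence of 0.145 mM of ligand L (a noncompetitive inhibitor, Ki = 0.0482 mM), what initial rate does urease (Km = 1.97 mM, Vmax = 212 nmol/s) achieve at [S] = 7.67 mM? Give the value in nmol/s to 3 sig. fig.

42.1 nmol/s

α = 1 + [I]/Ki = 1 + 0.145/0.0482 = 4.008.
For a noncompetitive inhibitor, Vmax is reduced to Vmax/α while Km is unchanged: Km,app = 1.97 mM, Vmax,app = 52.9 nmol/s.
v = Vmax,app·[S]/(Km,app + [S]) = 52.9 × 7.67/(1.97 + 7.67) = 42.1 nmol/s.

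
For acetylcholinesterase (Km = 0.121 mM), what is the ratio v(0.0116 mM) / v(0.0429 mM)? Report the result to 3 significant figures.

Since Vmax cancels, v₂/v₁ = [S]₂(Km+[S]₁) / [S]₁(Km+[S]₂).
= 0.0116×(0.121+0.0429) / (0.0429×(0.121+0.0116)) = 0.001901/0.005689 = 0.334.

0.334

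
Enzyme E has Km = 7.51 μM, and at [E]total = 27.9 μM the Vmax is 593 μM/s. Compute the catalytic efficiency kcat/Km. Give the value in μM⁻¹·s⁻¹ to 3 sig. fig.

kcat = Vmax/[E]total = 593/27.9 = 21.3 s⁻¹.
kcat/Km = 21.3/7.51 = 2.83 μM⁻¹·s⁻¹.

2.83 μM⁻¹·s⁻¹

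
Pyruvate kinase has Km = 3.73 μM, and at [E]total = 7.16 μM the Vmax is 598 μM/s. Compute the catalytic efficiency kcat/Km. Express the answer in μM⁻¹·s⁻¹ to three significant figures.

22.4 μM⁻¹·s⁻¹

kcat = Vmax/[E]total = 598/7.16 = 83.5 s⁻¹.
kcat/Km = 83.5/3.73 = 22.4 μM⁻¹·s⁻¹.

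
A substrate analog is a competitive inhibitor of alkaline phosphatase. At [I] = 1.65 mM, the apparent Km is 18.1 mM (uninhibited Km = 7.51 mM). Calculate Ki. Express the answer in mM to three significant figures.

Competitive: Km,app = α·Km with α = 1 + [I]/Ki.
α = Km,app/Km = 18.1/7.51 = 2.410.
Since α = 1 + [I]/Ki, [I]/Ki = 2.410 − 1 = 1.410 and Ki = 1.65/1.410 = 1.17 mM.

1.17 mM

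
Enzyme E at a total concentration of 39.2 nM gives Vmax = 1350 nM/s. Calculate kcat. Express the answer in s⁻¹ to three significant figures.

34.4 s⁻¹

kcat = Vmax/[E]total = 1350 nM/s / 39.2 nM = 34.4 s⁻¹.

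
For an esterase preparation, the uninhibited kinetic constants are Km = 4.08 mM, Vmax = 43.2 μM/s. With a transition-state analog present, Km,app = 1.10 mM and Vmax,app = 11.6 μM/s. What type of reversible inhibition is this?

Both Km and Vmax decrease by the same factor (~3.72-fold) — characteristic of uncompetitive inhibition.

uncompetitive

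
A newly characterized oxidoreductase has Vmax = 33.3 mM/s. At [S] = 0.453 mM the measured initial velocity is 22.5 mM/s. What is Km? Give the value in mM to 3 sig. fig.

v/Vmax = 22.5/33.3 = 0.6757 = [S]/(Km+[S]).
So Km + [S] = [S]/0.6757 = 0.6704 mM, giving Km = 0.6704 − 0.453 = 0.217 mM.

0.217 mM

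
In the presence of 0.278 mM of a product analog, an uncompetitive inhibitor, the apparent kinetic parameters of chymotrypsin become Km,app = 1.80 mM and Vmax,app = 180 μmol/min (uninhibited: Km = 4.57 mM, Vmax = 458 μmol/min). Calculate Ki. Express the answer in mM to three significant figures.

Uncompetitive: Vmax,app = Vmax/α (and Km,app = Km/α) with α = 1 + [I]/Ki.
α = Vmax/Vmax,app = 458/180 = 2.544.
Ki = [I]/(α − 1) = 0.278/1.544 = 0.180 mM.

0.180 mM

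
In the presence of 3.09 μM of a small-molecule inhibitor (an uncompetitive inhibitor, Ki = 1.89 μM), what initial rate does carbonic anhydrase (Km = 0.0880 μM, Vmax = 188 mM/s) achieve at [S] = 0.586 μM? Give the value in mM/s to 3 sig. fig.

α = 1 + [I]/Ki = 1 + 3.09/1.89 = 2.635.
For an uncompetitive inhibitor, both parameters are divided by α, giving Vmax/α and Km/α: Km,app = 0.0334 μM, Vmax,app = 71.3 mM/s.
v = Vmax,app·[S]/(Km,app + [S]) = 71.3 × 0.586/(0.0334 + 0.586) = 67.5 mM/s.

67.5 mM/s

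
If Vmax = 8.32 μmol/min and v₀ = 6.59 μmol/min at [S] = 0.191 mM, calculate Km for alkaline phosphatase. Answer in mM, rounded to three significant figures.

0.0501 mM

From v = Vmax[S]/(Km+[S]), Km = [S](Vmax − v)/v.
Km = 0.191 × (8.32 − 6.59) / 6.59 = 0.3304/6.59 = 0.0501 mM.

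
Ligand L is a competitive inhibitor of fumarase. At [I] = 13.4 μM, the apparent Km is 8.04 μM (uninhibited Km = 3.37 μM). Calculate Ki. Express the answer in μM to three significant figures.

Competitive: Km,app = α·Km with α = 1 + [I]/Ki.
α = Km,app/Km = 8.04/3.37 = 2.386.
Since α = 1 + [I]/Ki, [I]/Ki = 2.386 − 1 = 1.386 and Ki = 13.4/1.386 = 9.67 μM.

9.67 μM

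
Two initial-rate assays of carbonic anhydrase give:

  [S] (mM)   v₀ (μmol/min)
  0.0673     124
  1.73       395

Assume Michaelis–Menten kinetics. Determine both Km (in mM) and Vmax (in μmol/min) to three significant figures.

Km = 0.168 mM; Vmax = 433 μmol/min

In reciprocal form, 1/v = (Km/Vmax)·(1/[S]) + 1/Vmax. The two points give (1/[S], 1/v) = (14.86, 0.008065) and (0.5780, 0.002532).
Slope = (0.008065 − 0.002532)/(14.86 − 0.5780) = 0.0003874; intercept = 0.008065 − 0.0003874×14.86 = 0.002308.
Vmax = 1/intercept = 433 μmol/min; Km = slope × Vmax = 0.0003874 × 433 = 0.168 mM.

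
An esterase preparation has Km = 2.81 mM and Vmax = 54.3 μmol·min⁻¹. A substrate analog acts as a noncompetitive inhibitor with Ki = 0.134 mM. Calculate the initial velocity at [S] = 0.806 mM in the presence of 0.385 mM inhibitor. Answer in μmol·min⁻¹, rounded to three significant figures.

3.12 μmol·min⁻¹

α = 1 + [I]/Ki = 1 + 0.385/0.134 = 3.873.
For a noncompetitive inhibitor, Vmax is reduced to Vmax/α while Km is unchanged: Km,app = 2.81 mM, Vmax,app = 14.0 μmol·min⁻¹.
v = Vmax,app·[S]/(Km,app + [S]) = 14.0 × 0.806/(2.81 + 0.806) = 3.12 μmol·min⁻¹.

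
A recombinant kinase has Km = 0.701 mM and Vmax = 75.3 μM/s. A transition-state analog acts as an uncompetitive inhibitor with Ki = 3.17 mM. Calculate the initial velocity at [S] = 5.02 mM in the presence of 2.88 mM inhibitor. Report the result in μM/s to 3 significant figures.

36.8 μM/s

With α = 1 + [I]/Ki = 1 + 2.88/3.17 = 1.909, the uncompetitive rate law is v = (Vmax/α)·[S] / (Km/α + [S]).
v = (75.3/1.909)×5.02 / (0.701/1.909 + 5.02) = 198.1/5.387 = 36.8 μM/s.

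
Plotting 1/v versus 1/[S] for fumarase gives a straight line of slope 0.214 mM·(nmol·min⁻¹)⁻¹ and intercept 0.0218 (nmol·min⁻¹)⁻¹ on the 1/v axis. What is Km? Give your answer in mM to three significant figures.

9.82 mM

y-intercept = 1/Vmax ⇒ Vmax = 45.9 nmol·min⁻¹; slope = Km/Vmax ⇒ Km = slope × Vmax.
Km = 0.214 × 45.9 = 9.82 mM.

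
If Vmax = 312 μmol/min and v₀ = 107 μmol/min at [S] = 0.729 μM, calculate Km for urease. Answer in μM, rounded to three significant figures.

1.40 μM

v/Vmax = 107/312 = 0.3429 = [S]/(Km+[S]).
So Km + [S] = [S]/0.3429 = 2.126 μM, giving Km = 2.126 − 0.729 = 1.40 μM.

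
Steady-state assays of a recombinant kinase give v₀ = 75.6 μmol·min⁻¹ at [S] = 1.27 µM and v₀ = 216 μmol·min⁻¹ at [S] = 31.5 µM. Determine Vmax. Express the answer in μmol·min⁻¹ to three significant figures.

From v = Vmax[S]/(Km+[S]), each point gives Vmax = v(Km+[S])/[S].
Equating: 75.6(Km+1.27)/1.27 = 216(Km+31.5)/31.5.
59.53·Km + 75.6 = 6.857·Km + 216, so (59.53 − 6.857)·Km = 216 − 75.6.
Km = 140.4/52.67 = 2.67 µM; then Vmax = 75.6(2.67+1.27)/1.27 = 234 μmol·min⁻¹.

234 μmol·min⁻¹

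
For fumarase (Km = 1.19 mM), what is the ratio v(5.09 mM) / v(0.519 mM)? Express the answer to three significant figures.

2.67

Since Vmax cancels, v₂/v₁ = [S]₂(Km+[S]₁) / [S]₁(Km+[S]₂).
= 5.09×(1.19+0.519) / (0.519×(1.19+5.09)) = 8.699/3.259 = 2.67.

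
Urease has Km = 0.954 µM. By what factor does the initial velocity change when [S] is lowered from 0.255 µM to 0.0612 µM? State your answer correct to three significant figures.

0.286

Since Vmax cancels, v₂/v₁ = [S]₂(Km+[S]₁) / [S]₁(Km+[S]₂).
= 0.0612×(0.954+0.255) / (0.255×(0.954+0.0612)) = 0.07399/0.2589 = 0.286.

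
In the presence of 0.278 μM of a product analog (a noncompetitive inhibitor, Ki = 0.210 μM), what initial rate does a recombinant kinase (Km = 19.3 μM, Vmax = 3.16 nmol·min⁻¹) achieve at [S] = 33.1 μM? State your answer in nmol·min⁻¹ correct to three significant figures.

0.859 nmol·min⁻¹

α = 1 + [I]/Ki = 1 + 0.278/0.210 = 2.324.
For a noncompetitive inhibitor, Vmax is reduced to Vmax/α while Km is unchanged: Km,app = 19.3 μM, Vmax,app = 1.36 nmol·min⁻¹.
v = Vmax,app·[S]/(Km,app + [S]) = 1.36 × 33.1/(19.3 + 33.1) = 0.859 nmol·min⁻¹.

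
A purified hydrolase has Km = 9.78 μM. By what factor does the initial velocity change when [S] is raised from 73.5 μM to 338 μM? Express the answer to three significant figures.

1.10

The fractional saturations are [S]/(Km+[S]) = 73.5/83.28 = 0.8826 and 338/347.8 = 0.9719.
v₂/v₁ is just their ratio: 0.9719/0.8826 = 1.10.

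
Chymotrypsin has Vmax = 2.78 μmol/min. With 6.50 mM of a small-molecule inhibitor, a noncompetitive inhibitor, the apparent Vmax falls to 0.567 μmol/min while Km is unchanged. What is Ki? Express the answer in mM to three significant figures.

1.67 mM

Noncompetitive: Vmax,app = Vmax/α with α = 1 + [I]/Ki.
α = Vmax/Vmax,app = 2.78/0.567 = 4.903.
Since α = 1 + [I]/Ki, [I]/Ki = 4.903 − 1 = 3.903 and Ki = 6.50/3.903 = 1.67 mM.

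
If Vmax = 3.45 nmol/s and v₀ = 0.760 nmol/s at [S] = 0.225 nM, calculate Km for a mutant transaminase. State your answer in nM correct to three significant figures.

From v = Vmax[S]/(Km+[S]), Km = [S](Vmax − v)/v.
Km = 0.225 × (3.45 − 0.760) / 0.760 = 0.6053/0.760 = 0.796 nM.

0.796 nM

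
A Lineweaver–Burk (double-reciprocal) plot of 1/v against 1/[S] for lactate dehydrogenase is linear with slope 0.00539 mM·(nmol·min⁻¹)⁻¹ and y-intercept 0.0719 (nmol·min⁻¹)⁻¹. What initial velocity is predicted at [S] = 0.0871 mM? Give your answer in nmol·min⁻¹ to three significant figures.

The y-intercept is 1/Vmax, so Vmax = 1/0.0719 = 13.9 nmol·min⁻¹.
The slope is Km/Vmax, so Km = 0.00539 × 13.9 = 0.0750 mM.
Then v = 13.9 × 0.0871/(0.0750 + 0.0871) = 7.47 nmol·min⁻¹.

7.47 nmol·min⁻¹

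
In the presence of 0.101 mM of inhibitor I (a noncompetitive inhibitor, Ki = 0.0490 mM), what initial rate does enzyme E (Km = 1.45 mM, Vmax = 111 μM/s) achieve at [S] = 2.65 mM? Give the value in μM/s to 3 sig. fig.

23.4 μM/s

α = 1 + [I]/Ki = 1 + 0.101/0.0490 = 3.061.
For a noncompetitive inhibitor, Vmax is reduced to Vmax/α while Km is unchanged: Km,app = 1.45 mM, Vmax,app = 36.3 μM/s.
v = Vmax,app·[S]/(Km,app + [S]) = 36.3 × 2.65/(1.45 + 2.65) = 23.4 μM/s.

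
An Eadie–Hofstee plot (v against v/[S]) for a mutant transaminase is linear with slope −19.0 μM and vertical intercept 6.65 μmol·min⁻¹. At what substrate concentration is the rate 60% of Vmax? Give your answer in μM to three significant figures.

The Eadie–Hofstee slope gives Km = 19.0 μM (slope = −Km).
v/Vmax = [S]/(Km+[S]) = 0.6 ⇒ [S] = Km·0.6/(1−0.6) = 19.0 × 1.500 = 28.5 μM.

28.5 μM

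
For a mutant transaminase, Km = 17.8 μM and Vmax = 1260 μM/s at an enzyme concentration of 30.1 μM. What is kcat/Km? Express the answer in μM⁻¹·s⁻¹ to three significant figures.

kcat = Vmax/[E]total = 1260/30.1 = 41.9 s⁻¹.
kcat/Km = 41.9/17.8 = 2.35 μM⁻¹·s⁻¹.

2.35 μM⁻¹·s⁻¹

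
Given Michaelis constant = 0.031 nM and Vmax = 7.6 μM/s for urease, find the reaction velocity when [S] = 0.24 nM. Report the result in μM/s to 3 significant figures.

6.73 μM/s

v = Vmax·[S]/(Km + [S]) = 7.6 × 0.24 / (0.031 + 0.24)
  = 1.824 / 0.2710 = 6.73 μM/s.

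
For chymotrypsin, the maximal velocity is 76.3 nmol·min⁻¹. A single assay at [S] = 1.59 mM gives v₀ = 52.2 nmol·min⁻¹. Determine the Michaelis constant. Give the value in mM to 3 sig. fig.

From v = Vmax[S]/(Km+[S]), Km = [S](Vmax − v)/v.
Km = 1.59 × (76.3 − 52.2) / 52.2 = 38.32/52.2 = 0.734 mM.

0.734 mM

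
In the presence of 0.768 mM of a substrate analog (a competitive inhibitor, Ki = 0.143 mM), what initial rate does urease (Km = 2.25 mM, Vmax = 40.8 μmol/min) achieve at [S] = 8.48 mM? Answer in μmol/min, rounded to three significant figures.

15.2 μmol/min

α = 1 + [I]/Ki = 1 + 0.768/0.143 = 6.371.
For a competitive inhibitor, Vmax is unchanged and the apparent Km becomes α·Km: Km,app = 14.3 mM, Vmax,app = 40.8 μmol/min.
v = Vmax,app·[S]/(Km,app + [S]) = 40.8 × 8.48/(14.3 + 8.48) = 15.2 μmol/min.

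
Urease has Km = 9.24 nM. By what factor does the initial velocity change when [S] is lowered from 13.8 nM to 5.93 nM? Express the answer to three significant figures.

0.653

The fractional saturations are [S]/(Km+[S]) = 13.8/23.04 = 0.5990 and 5.93/15.17 = 0.3909.
v₂/v₁ is just their ratio: 0.3909/0.5990 = 0.653.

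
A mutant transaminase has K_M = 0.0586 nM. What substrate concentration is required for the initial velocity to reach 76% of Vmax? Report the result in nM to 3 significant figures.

v/Vmax = [S]/(Km+[S]) = 0.76, so [S] = Km·0.76/(1 − 0.76) = 0.0586 × 3.167.
[S] = 0.186 nM.

0.186 nM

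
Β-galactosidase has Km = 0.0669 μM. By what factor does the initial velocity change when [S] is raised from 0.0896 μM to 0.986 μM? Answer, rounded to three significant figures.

1.64

The fractional saturations are [S]/(Km+[S]) = 0.0896/0.1565 = 0.5725 and 0.986/1.053 = 0.9365.
v₂/v₁ is just their ratio: 0.9365/0.5725 = 1.64.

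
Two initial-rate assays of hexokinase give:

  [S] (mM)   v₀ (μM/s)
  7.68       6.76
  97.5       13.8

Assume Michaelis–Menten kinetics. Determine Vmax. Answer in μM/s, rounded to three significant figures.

In reciprocal form, 1/v = (Km/Vmax)·(1/[S]) + 1/Vmax. The two points give (1/[S], 1/v) = (0.1302, 0.1479) and (0.01026, 0.07246).
Slope = (0.1479 − 0.07246)/(0.1302 − 0.01026) = 0.6291; intercept = 0.1479 − 0.6291×0.1302 = 0.06601.
Vmax = 1/intercept = 15.1 μM/s; Km = slope × Vmax = 0.6291 × 15.1 = 9.53 mM.

15.1 μM/s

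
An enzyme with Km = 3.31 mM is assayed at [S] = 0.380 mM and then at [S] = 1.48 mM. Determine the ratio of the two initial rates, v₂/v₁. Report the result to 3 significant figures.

Since Vmax cancels, v₂/v₁ = [S]₂(Km+[S]₁) / [S]₁(Km+[S]₂).
= 1.48×(3.31+0.380) / (0.380×(3.31+1.48)) = 5.461/1.820 = 3.00.

3.00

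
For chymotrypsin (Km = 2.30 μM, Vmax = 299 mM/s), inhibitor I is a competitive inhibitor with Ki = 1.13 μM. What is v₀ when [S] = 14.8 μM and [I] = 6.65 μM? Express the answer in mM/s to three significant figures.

α = 1 + [I]/Ki = 1 + 6.65/1.13 = 6.885.
For a competitive inhibitor, Vmax is unchanged and the apparent Km becomes α·Km: Km,app = 15.8 μM, Vmax,app = 299 mM/s.
v = Vmax,app·[S]/(Km,app + [S]) = 299 × 14.8/(15.8 + 14.8) = 144 mM/s.

144 mM/s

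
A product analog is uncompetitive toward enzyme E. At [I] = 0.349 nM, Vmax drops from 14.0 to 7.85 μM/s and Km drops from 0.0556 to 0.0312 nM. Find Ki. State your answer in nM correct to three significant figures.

Uncompetitive: Vmax,app = Vmax/α (and Km,app = Km/α) with α = 1 + [I]/Ki.
α = Vmax/Vmax,app = 14.0/7.85 = 1.783.
Ki = [I]/(α − 1) = 0.349/0.7834 = 0.445 nM.

0.445 nM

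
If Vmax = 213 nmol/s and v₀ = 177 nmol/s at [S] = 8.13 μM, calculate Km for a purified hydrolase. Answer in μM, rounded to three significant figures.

1.65 μM

From v = Vmax[S]/(Km+[S]), Km = [S](Vmax − v)/v.
Km = 8.13 × (213 − 177) / 177 = 292.7/177 = 1.65 μM.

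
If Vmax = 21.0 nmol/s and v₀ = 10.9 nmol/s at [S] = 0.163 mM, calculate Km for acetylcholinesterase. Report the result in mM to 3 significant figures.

0.151 mM

From v = Vmax[S]/(Km+[S]), Km = [S](Vmax − v)/v.
Km = 0.163 × (21.0 − 10.9) / 10.9 = 1.646/10.9 = 0.151 mM.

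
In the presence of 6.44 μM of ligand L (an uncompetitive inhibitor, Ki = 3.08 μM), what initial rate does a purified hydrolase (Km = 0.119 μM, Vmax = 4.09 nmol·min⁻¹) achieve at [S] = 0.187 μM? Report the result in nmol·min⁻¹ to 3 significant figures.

With α = 1 + [I]/Ki = 1 + 6.44/3.08 = 3.091, the uncompetitive rate law is v = (Vmax/α)·[S] / (Km/α + [S]).
v = (4.09/3.091)×0.187 / (0.119/3.091 + 0.187) = 0.2474/0.2255 = 1.10 nmol·min⁻¹.

1.10 nmol·min⁻¹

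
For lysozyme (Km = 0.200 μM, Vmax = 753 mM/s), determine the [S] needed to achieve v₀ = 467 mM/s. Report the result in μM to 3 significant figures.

0.327 μM

The required fractional saturation is v/Vmax = 467/753 = 0.6202.
Then [S]/(Km+[S]) = 0.6202 ⇒ [S] = 0.200 × 0.6202/(1 − 0.6202) = 0.327 μM.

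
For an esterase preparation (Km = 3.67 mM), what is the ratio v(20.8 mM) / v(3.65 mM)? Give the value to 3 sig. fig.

The fractional saturations are [S]/(Km+[S]) = 3.65/7.320 = 0.4986 and 20.8/24.47 = 0.8500.
v₂/v₁ is just their ratio: 0.8500/0.4986 = 1.70.

1.70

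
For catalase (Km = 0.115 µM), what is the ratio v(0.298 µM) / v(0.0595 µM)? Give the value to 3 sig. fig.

Since Vmax cancels, v₂/v₁ = [S]₂(Km+[S]₁) / [S]₁(Km+[S]₂).
= 0.298×(0.115+0.0595) / (0.0595×(0.115+0.298)) = 0.05200/0.02457 = 2.12.

2.12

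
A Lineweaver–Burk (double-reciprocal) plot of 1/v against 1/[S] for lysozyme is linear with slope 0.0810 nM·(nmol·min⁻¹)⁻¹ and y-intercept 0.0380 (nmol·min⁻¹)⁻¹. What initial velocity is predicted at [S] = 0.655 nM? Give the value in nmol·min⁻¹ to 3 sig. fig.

6.19 nmol·min⁻¹

The y-intercept is 1/Vmax, so Vmax = 1/0.0380 = 26.3 nmol·min⁻¹.
The slope is Km/Vmax, so Km = 0.0810 × 26.3 = 2.13 nM.
Then v = 26.3 × 0.655/(2.13 + 0.655) = 6.19 nmol·min⁻¹.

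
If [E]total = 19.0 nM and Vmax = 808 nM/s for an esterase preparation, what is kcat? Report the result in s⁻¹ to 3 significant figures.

kcat = Vmax/[E]total = 808 nM/s / 19.0 nM = 42.5 s⁻¹.

42.5 s⁻¹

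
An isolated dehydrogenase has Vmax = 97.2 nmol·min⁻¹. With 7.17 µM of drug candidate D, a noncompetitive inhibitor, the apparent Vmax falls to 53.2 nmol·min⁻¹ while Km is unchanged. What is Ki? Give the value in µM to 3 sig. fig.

Noncompetitive: Vmax,app = Vmax/α with α = 1 + [I]/Ki.
α = Vmax/Vmax,app = 97.2/53.2 = 1.827.
Ki = [I]/(α − 1) = 7.17/0.8271 = 8.67 µM.

8.67 µM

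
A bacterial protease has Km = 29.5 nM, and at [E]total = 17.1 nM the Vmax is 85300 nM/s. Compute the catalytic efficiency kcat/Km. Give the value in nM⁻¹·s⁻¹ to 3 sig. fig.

169 nM⁻¹·s⁻¹

kcat = Vmax/[E]total = 85300/17.1 = 4990 s⁻¹.
kcat/Km = 4990/29.5 = 169 nM⁻¹·s⁻¹.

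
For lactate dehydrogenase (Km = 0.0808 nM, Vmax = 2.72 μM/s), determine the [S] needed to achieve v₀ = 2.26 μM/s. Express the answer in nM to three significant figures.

0.397 nM

Rearranging v = Vmax[S]/(Km+[S]) gives [S] = Km·v/(Vmax − v).
[S] = 0.0808 × 2.26 / (2.72 − 2.26) = 0.1826/0.4600 = 0.397 nM.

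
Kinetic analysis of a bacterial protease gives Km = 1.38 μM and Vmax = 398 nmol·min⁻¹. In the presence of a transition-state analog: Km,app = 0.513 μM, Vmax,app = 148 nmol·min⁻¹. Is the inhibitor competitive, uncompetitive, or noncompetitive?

Both Km and Vmax decrease by the same factor (~2.69-fold) — characteristic of uncompetitive inhibition.

uncompetitive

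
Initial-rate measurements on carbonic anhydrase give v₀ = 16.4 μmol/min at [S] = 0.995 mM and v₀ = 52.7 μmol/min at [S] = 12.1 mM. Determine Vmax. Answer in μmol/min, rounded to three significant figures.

65.7 μmol/min

In reciprocal form, 1/v = (Km/Vmax)·(1/[S]) + 1/Vmax. The two points give (1/[S], 1/v) = (1.005, 0.06098) and (0.08264, 0.01898).
Slope = (0.06098 − 0.01898)/(1.005 − 0.08264) = 0.04553; intercept = 0.06098 − 0.04553×1.005 = 0.01521.
Vmax = 1/intercept = 65.7 μmol/min; Km = slope × Vmax = 0.04553 × 65.7 = 2.99 mM.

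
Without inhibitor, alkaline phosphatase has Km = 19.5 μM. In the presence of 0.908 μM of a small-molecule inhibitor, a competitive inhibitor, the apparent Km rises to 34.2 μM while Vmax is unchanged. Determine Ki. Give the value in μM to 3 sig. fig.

Competitive: Km,app = α·Km with α = 1 + [I]/Ki.
α = Km,app/Km = 34.2/19.5 = 1.754.
Ki = [I]/(α − 1) = 0.908/0.7538 = 1.20 μM.

1.20 μM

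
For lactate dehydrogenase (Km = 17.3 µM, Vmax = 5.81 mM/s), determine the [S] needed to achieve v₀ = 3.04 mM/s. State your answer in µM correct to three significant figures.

19.0 µM

The required fractional saturation is v/Vmax = 3.04/5.81 = 0.5232.
Then [S]/(Km+[S]) = 0.5232 ⇒ [S] = 17.3 × 0.5232/(1 − 0.5232) = 19.0 µM.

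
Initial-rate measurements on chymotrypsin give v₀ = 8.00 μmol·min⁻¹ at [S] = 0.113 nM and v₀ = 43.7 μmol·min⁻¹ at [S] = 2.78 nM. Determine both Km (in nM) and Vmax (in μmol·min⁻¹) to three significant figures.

In reciprocal form, 1/v = (Km/Vmax)·(1/[S]) + 1/Vmax. The two points give (1/[S], 1/v) = (8.850, 0.1250) and (0.3597, 0.02288).
Slope = (0.1250 − 0.02288)/(8.850 − 0.3597) = 0.01203; intercept = 0.1250 − 0.01203×8.850 = 0.01856.
Vmax = 1/intercept = 53.9 μmol·min⁻¹; Km = slope × Vmax = 0.01203 × 53.9 = 0.648 nM.

Km = 0.648 nM; Vmax = 53.9 μmol·min⁻¹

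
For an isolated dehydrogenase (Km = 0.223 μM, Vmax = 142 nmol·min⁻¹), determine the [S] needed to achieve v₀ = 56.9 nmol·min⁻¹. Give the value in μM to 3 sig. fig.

Rearranging v = Vmax[S]/(Km+[S]) gives [S] = Km·v/(Vmax − v).
[S] = 0.223 × 56.9 / (142 − 56.9) = 12.69/85.10 = 0.149 μM.

0.149 μM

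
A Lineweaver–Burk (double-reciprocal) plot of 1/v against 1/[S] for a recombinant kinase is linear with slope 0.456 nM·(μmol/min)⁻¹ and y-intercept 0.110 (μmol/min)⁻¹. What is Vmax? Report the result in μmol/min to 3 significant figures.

The y-intercept of a Lineweaver–Burk plot equals 1/Vmax, so Vmax = 1/0.110 = 9.09 μmol/min.

9.09 μmol/min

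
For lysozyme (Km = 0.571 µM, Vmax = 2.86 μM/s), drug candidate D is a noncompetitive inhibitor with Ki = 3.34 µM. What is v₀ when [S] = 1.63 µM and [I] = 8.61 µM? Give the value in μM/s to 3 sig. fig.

0.592 μM/s

α = 1 + [I]/Ki = 1 + 8.61/3.34 = 3.578.
For a noncompetitive inhibitor, Vmax is reduced to Vmax/α while Km is unchanged: Km,app = 0.571 µM, Vmax,app = 0.799 μM/s.
v = Vmax,app·[S]/(Km,app + [S]) = 0.799 × 1.63/(0.571 + 1.63) = 0.592 μM/s.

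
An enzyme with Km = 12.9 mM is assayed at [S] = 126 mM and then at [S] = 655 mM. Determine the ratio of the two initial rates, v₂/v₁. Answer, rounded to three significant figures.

Since Vmax cancels, v₂/v₁ = [S]₂(Km+[S]₁) / [S]₁(Km+[S]₂).
= 655×(12.9+126) / (126×(12.9+655)) = 90980/84160 = 1.08.

1.08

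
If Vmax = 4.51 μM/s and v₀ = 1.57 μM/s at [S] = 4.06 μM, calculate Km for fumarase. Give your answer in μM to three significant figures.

7.60 μM

From v = Vmax[S]/(Km+[S]), Km = [S](Vmax − v)/v.
Km = 4.06 × (4.51 − 1.57) / 1.57 = 11.94/1.57 = 7.60 μM.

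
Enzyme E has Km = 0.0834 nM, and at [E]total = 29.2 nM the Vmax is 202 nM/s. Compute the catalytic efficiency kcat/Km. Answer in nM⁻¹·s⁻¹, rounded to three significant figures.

82.9 nM⁻¹·s⁻¹

kcat = Vmax/[E]total = 202/29.2 = 6.92 s⁻¹.
kcat/Km = 6.92/0.0834 = 82.9 nM⁻¹·s⁻¹.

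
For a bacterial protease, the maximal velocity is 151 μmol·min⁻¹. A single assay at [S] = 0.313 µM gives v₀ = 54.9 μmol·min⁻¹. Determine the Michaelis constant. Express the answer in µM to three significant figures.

0.548 µM

v/Vmax = 54.9/151 = 0.3636 = [S]/(Km+[S]).
So Km + [S] = [S]/0.3636 = 0.8609 µM, giving Km = 0.8609 − 0.313 = 0.548 µM.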